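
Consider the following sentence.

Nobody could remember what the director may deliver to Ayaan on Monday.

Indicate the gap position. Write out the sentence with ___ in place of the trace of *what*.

Underlying clause: The director may deliver what to Ayaan on Monday.
'what' functions as the direct object of 'deliver'. The gap is right after 'deliver'.

Nobody could remember what the director may deliver ___ to Ayaan on Monday.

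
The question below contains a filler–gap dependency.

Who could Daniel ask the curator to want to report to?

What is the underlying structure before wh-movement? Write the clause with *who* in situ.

'who' is the object of the preposition 'to'. Fronting leaves a gap immediately after 'to':
Who could Daniel ask the curator to want to report to ___?

Daniel could ask the curator to want to report to who.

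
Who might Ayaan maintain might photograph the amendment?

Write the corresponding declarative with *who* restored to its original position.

'who' functions as the subject of the clause embedded under 'maintain'. Wh-movement fronts it, leaving a gap right after 'maintain':
Who might Ayaan maintain ___ might photograph the amendment?

Ayaan might maintain who might photograph the amendment.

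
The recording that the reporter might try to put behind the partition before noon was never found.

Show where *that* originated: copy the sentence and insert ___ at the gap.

The filler 'that' is interpreted as the direct object of 'put'. The gap is right after 'put'.

The recording that the reporter might try to put ___ behind the partition before noon was never found.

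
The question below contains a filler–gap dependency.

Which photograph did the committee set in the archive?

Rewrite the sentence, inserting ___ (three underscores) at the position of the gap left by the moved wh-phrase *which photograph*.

Before movement: The committee did set which photograph in the archive.
'which photograph' functions as the direct object of 'set'. The gap is right after 'set'.

Which photograph did the committee set ___ in the archive?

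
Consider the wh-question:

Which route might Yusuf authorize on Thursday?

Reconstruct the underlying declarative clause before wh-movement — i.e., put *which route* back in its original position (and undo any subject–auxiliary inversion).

'which route' functions as the direct object of 'authorize'. It moves to the left edge, and the trace sits right after 'authorize':
Which route might Yusuf authorize ___ on Thursday?

Yusuf might authorize which route on Thursday.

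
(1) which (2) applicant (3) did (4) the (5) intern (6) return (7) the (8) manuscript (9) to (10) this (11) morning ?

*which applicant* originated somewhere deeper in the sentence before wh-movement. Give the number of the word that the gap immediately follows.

9

Pre-movement form: The intern did return the manuscript to which applicant this morning.
The filler 'which applicant' is interpreted as the object of the preposition 'to' (recipient of 'return'). Wh-movement fronts it, leaving a gap right after 'to':
Which applicant did the intern return the manuscript to ___ this morning?
'to' is word 9.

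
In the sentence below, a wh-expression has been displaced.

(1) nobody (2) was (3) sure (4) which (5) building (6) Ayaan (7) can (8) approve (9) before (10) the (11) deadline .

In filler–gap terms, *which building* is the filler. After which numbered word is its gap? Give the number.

8

Pre-movement form: Ayaan can approve which building before the deadline.
'which building' is the direct object of 'approve'. Wh-movement fronts it, leaving a gap right after 'approve':
Nobody was sure which building Ayaan can approve ___ before the deadline.
'approve' is word 8.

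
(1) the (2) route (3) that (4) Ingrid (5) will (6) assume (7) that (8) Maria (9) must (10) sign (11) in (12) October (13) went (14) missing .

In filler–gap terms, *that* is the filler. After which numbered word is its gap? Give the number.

10

'that' is the direct object of 'sign'. Wh-movement fronts it, leaving a gap right after 'sign':
The route that Ingrid will assume that Maria must sign ___ in October went missing.
'sign' is word 10.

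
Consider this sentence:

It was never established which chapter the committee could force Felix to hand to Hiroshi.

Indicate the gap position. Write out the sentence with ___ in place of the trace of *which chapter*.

Underlying clause: The committee could force Felix to hand which chapter to Hiroshi.
The filler 'which chapter' is interpreted as the direct object of 'hand'. The gap is right after 'hand'.

It was never established which chapter the committee could force Felix to hand ___ to Hiroshi.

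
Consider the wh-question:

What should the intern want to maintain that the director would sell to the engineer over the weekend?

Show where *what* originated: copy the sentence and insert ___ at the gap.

In situ: The intern should want to maintain that the director would sell what to the engineer over the weekend.
'what' is the direct object of 'sell'. The gap is right after 'sell'.

What should the intern want to maintain that the director would sell ___ to the engineer over the weekend?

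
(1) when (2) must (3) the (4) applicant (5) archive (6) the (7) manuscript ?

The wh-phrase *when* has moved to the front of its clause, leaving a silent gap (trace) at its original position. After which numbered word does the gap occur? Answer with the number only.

7

Pre-movement form: The applicant must archive the manuscript when.
'when' is the temporal adjunct. It moves to the left edge, and the trace sits right after 'manuscript':
When must the applicant archive the manuscript ___?
'manuscript' is word 7.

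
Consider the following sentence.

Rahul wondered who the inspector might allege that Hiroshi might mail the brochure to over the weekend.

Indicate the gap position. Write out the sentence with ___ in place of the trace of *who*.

In situ: The inspector might allege that Hiroshi might mail the brochure to who over the weekend.
'who' functions as the object of the preposition 'to' (recipient of 'mail'). The gap is right after 'to'.

Rahul wondered who the inspector might allege that Hiroshi might mail the brochure to ___ over the weekend.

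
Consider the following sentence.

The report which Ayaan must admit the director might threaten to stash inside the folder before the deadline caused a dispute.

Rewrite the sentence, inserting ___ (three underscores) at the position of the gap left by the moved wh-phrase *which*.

The filler 'which' is interpreted as the direct object of 'stash'. The gap is right after 'stash'.

The report which Ayaan must admit the director might threaten to stash ___ inside the folder before the deadline caused a dispute.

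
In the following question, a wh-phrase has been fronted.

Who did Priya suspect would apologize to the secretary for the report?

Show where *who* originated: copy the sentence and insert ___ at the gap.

Pre-movement form: Priya did suspect who would apologize to the secretary for the report.
'who' functions as the subject of the clause embedded under 'suspect'. The gap is right after 'suspect'.

Who did Priya suspect ___ would apologize to the secretary for the report?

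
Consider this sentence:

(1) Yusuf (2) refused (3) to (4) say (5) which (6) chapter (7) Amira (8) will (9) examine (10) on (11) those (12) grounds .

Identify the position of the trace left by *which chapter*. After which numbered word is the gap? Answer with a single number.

Before movement: Amira will examine which chapter on those grounds.
'which chapter' functions as the direct object of 'examine'. It moves to the left edge, and the trace sits right after 'examine':
Yusuf refused to say which chapter Amira will examine ___ on those grounds.
'examine' is word 9.

9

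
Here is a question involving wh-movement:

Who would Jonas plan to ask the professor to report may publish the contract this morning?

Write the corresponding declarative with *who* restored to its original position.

Jonas would plan to ask the professor to report who may publish the contract this morning.

The filler 'who' is interpreted as the subject of the clause embedded under 'report'. Wh-movement fronts it, leaving a gap right after 'report':
Who would Jonas plan to ask the professor to report ___ may publish the contract this morning?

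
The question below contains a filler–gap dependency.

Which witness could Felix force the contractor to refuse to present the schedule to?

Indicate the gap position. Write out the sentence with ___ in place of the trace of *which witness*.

Which witness could Felix force the contractor to refuse to present the schedule to ___?

Underlying clause: Felix could force the contractor to refuse to present the schedule to which witness.
The filler 'which witness' is interpreted as the object of the preposition 'to' (recipient of 'present'). The gap is right after 'to'.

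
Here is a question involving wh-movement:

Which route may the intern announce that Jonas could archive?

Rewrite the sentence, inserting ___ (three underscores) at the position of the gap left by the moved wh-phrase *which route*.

Underlying clause: The intern may announce that Jonas could archive which route.
'which route' is the direct object of 'archive'. The gap is right after 'archive'.

Which route may the intern announce that Jonas could archive ___?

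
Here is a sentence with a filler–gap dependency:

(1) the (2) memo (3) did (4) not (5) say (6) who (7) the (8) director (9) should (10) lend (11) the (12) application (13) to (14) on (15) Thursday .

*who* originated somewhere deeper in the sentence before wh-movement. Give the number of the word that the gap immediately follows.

13

In situ: The director should lend the application to who on Thursday.
The filler 'who' is interpreted as the object of the preposition 'to' (recipient of 'lend'). It moves to the left edge, and the trace sits right after 'to':
The memo did not say who the director should lend the application to ___ on Thursday.
'to' is word 13.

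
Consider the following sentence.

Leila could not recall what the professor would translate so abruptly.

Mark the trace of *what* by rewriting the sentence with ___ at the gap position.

Leila could not recall what the professor would translate ___ so abruptly.

Underlying clause: The professor would translate what so abruptly.
'what' functions as the direct object of 'translate'. The gap is right after 'translate'.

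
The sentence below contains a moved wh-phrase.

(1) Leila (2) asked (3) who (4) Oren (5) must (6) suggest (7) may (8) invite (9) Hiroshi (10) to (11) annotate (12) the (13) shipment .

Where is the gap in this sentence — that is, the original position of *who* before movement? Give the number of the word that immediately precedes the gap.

6

In situ: Oren must suggest who may invite Hiroshi to annotate the shipment.
The filler 'who' is interpreted as the subject of the clause embedded under 'suggest'. Fronting leaves a gap immediately after 'suggest':
Leila asked who Oren must suggest ___ may invite Hiroshi to annotate the shipment.
'suggest' is word 6.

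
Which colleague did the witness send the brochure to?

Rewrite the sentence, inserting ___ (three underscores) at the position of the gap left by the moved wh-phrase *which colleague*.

Underlying clause: The witness did send the brochure to which colleague.
The filler 'which colleague' is interpreted as the object of the preposition 'to' (recipient of 'send'). The gap is right after 'to'.

Which colleague did the witness send the brochure to ___?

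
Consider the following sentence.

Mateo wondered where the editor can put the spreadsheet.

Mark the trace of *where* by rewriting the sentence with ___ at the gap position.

Underlying clause: The editor can put the spreadsheet where.
'where' is the locative complement of 'put'. The gap is right after 'spreadsheet'.

Mateo wondered where the editor can put the spreadsheet ___.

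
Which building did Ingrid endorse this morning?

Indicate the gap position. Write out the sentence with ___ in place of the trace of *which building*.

Which building did Ingrid endorse ___ this morning?

In situ: Ingrid did endorse which building this morning.
'which building' functions as the direct object of 'endorse'. The gap is right after 'endorse'.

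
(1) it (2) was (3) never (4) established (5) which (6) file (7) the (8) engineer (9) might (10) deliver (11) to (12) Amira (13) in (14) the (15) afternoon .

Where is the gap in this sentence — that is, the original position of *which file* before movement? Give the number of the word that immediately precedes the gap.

10

Pre-movement form: The engineer might deliver which file to Amira in the afternoon.
The filler 'which file' is interpreted as the direct object of 'deliver'. Fronting leaves a gap immediately after 'deliver':
It was never established which file the engineer might deliver ___ to Amira in the afternoon.
'deliver' is word 10.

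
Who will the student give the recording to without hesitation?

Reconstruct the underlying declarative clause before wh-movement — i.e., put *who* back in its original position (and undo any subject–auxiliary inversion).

The student will give the recording to who without hesitation.

'who' functions as the object of the preposition 'to' (recipient of 'give'). It moves to the left edge, and the trace sits right after 'to':
Who will the student give the recording to ___ without hesitation?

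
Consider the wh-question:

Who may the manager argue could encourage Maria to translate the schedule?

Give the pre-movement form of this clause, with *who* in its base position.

'who' functions as the subject of the clause embedded under 'argue'. Fronting leaves a gap immediately after 'argue':
Who may the manager argue ___ could encourage Maria to translate the schedule?

The manager may argue who could encourage Maria to translate the schedule.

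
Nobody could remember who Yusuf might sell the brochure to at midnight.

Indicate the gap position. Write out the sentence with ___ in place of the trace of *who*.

Nobody could remember who Yusuf might sell the brochure to ___ at midnight.

In situ: Yusuf might sell the brochure to who at midnight.
The filler 'who' is interpreted as the object of the preposition 'to' (recipient of 'sell'). The gap is right after 'to'.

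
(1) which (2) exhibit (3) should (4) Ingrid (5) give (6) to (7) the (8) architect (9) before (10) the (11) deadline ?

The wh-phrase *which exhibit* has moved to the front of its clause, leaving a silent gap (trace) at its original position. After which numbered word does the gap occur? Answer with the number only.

5

Before movement: Ingrid should give which exhibit to the architect before the deadline.
'which exhibit' functions as the direct object of 'give'. It moves to the left edge, and the trace sits right after 'give':
Which exhibit should Ingrid give ___ to the architect before the deadline?
'give' is word 5.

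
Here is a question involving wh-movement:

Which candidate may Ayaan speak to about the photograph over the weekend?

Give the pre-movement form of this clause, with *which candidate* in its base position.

'which candidate' functions as the object of the preposition 'to'. Wh-movement fronts it, leaving a gap right after 'to':
Which candidate may Ayaan speak to ___ about the photograph over the weekend?

Ayaan may speak to which candidate about the photograph over the weekend.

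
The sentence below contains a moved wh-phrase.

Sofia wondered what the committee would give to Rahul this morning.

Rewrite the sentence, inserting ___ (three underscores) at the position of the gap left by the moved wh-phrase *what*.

Underlying clause: The committee would give what to Rahul this morning.
'what' is the direct object of 'give'. The gap is right after 'give'.

Sofia wondered what the committee would give ___ to Rahul this morning.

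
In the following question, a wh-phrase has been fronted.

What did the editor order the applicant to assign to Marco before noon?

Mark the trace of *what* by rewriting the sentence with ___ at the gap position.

Pre-movement form: The editor did order the applicant to assign what to Marco before noon.
The filler 'what' is interpreted as the direct object of 'assign'. The gap is right after 'assign'.

What did the editor order the applicant to assign ___ to Marco before noon?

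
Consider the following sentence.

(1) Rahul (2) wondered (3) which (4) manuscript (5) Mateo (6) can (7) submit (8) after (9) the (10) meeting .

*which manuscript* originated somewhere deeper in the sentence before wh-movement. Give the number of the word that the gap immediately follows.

7

In situ: Mateo can submit which manuscript after the meeting.
'which manuscript' functions as the direct object of 'submit'. Wh-movement fronts it, leaving a gap right after 'submit':
Rahul wondered which manuscript Mateo can submit ___ after the meeting.
'submit' is word 7.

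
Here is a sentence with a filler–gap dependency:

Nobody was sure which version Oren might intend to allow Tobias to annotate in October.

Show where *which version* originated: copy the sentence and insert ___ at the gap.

Before movement: Oren might intend to allow Tobias to annotate which version in October.
'which version' is the direct object of 'annotate'. The gap is right after 'annotate'.

Nobody was sure which version Oren might intend to allow Tobias to annotate ___ in October.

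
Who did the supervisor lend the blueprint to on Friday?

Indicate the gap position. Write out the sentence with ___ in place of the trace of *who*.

Who did the supervisor lend the blueprint to ___ on Friday?

Pre-movement form: The supervisor did lend the blueprint to who on Friday.
'who' functions as the object of the preposition 'to' (recipient of 'lend'). The gap is right after 'to'.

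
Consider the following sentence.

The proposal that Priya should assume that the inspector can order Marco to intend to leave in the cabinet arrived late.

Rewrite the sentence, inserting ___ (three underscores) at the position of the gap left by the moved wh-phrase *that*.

The filler 'that' is interpreted as the direct object of 'leave'. The gap is right after 'leave'.

The proposal that Priya should assume that the inspector can order Marco to intend to leave ___ in the cabinet arrived late.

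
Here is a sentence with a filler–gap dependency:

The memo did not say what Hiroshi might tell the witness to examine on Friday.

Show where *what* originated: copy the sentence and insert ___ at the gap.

Pre-movement form: Hiroshi might tell the witness to examine what on Friday.
The filler 'what' is interpreted as the direct object of 'examine'. The gap is right after 'examine'.

The memo did not say what Hiroshi might tell the witness to examine ___ on Friday.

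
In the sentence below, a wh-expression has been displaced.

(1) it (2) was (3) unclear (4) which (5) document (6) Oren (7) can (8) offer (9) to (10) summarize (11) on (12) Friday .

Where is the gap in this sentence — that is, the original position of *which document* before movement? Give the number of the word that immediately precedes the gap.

10

Before movement: Oren can offer to summarize which document on Friday.
The filler 'which document' is interpreted as the direct object of 'summarize'. Fronting leaves a gap immediately after 'summarize':
It was unclear which document Oren can offer to summarize ___ on Friday.
'summarize' is word 10.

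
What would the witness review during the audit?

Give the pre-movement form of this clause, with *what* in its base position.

The witness would review what during the audit.

'what' is the direct object of 'review'. Wh-movement fronts it, leaving a gap right after 'review':
What would the witness review ___ during the audit?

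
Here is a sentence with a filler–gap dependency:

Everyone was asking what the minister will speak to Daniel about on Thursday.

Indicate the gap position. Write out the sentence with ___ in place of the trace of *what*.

Everyone was asking what the minister will speak to Daniel about ___ on Thursday.

Before movement: The minister will speak to Daniel about what on Thursday.
'what' functions as the object of the preposition 'about'. The gap is right after 'about'.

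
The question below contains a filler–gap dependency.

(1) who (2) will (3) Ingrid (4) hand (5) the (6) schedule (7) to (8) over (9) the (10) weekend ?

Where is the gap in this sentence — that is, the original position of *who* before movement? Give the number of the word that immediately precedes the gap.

In situ: Ingrid will hand the schedule to who over the weekend.
'who' functions as the object of the preposition 'to' (recipient of 'hand'). Wh-movement fronts it, leaving a gap right after 'to':
Who will Ingrid hand the schedule to ___ over the weekend?
'to' is word 7.

7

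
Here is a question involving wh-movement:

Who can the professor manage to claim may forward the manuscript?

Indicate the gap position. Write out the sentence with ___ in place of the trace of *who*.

Pre-movement form: The professor can manage to claim who may forward the manuscript.
The filler 'who' is interpreted as the subject of the clause embedded under 'claim'. The gap is right after 'claim'.

Who can the professor manage to claim ___ may forward the manuscript?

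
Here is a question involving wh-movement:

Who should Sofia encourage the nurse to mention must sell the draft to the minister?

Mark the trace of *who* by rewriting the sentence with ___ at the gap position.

Who should Sofia encourage the nurse to mention ___ must sell the draft to the minister?

Pre-movement form: Sofia should encourage the nurse to mention who must sell the draft to the minister.
The filler 'who' is interpreted as the subject of the clause embedded under 'mention'. The gap is right after 'mention'.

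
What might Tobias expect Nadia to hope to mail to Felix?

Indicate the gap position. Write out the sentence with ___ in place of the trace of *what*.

Before movement: Tobias might expect Nadia to hope to mail what to Felix.
'what' functions as the direct object of 'mail'. The gap is right after 'mail'.

What might Tobias expect Nadia to hope to mail ___ to Felix?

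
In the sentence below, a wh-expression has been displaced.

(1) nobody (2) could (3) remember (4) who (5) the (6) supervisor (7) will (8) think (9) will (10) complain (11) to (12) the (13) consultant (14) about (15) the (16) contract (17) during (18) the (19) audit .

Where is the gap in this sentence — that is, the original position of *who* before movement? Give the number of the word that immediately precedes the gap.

8

Underlying clause: The supervisor will think who will complain to the consultant about the contract during the audit.
'who' functions as the subject of the clause embedded under 'think'. Fronting leaves a gap immediately after 'think':
Nobody could remember who the supervisor will think ___ will complain to the consultant about the contract during the audit.
'think' is word 8.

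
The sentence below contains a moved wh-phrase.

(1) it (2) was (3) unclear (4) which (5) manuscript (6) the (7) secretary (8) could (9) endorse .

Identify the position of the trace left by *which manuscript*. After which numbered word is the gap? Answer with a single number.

Pre-movement form: The secretary could endorse which manuscript.
'which manuscript' functions as the direct object of 'endorse'. Fronting leaves a gap immediately after 'endorse':
It was unclear which manuscript the secretary could endorse ___.
'endorse' is word 9.

9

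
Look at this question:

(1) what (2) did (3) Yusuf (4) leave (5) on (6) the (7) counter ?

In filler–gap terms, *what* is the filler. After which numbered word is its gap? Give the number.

4

Pre-movement form: Yusuf did leave what on the counter.
The filler 'what' is interpreted as the direct object of 'leave'. It moves to the left edge, and the trace sits right after 'leave':
What did Yusuf leave ___ on the counter?
'leave' is word 4.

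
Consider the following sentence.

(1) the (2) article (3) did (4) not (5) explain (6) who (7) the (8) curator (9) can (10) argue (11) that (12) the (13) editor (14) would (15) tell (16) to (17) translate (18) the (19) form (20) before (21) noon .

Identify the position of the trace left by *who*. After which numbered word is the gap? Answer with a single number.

15

Pre-movement form: The curator can argue that the editor would tell who to translate the form before noon.
'who' is the direct object of 'tell'. Wh-movement fronts it, leaving a gap right after 'tell':
The article did not explain who the curator can argue that the editor would tell ___ to translate the form before noon.
'tell' is word 15.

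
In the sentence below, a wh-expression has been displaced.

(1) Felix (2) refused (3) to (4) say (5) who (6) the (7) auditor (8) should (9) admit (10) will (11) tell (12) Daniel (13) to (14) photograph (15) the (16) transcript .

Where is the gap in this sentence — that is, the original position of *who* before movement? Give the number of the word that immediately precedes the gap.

9

In situ: The auditor should admit who will tell Daniel to photograph the transcript.
The filler 'who' is interpreted as the subject of the clause embedded under 'admit'. Fronting leaves a gap immediately after 'admit':
Felix refused to say who the auditor should admit ___ will tell Daniel to photograph the transcript.
'admit' is word 9.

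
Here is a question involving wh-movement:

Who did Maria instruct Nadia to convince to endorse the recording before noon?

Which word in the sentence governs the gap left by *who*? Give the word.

convince

In situ: Maria did instruct Nadia to convince who to endorse the recording before noon.
'who' functions as the direct object of 'convince'. Fronting leaves a gap immediately after 'convince':
Who did Maria instruct Nadia to convince ___ to endorse the recording before noon?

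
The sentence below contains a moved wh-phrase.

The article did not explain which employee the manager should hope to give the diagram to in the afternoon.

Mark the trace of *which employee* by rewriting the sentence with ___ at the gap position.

Underlying clause: The manager should hope to give the diagram to which employee in the afternoon.
'which employee' functions as the object of the preposition 'to' (recipient of 'give'). The gap is right after 'to'.

The article did not explain which employee the manager should hope to give the diagram to ___ in the afternoon.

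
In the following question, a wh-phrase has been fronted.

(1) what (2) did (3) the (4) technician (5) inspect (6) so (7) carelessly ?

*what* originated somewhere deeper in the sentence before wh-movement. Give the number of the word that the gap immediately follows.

5

Pre-movement form: The technician did inspect what so carelessly.
'what' functions as the direct object of 'inspect'. Wh-movement fronts it, leaving a gap right after 'inspect':
What did the technician inspect ___ so carelessly?
'inspect' is word 5.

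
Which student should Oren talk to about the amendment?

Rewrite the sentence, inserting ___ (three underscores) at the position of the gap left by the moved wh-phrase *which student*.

Which student should Oren talk to ___ about the amendment?

Before movement: Oren should talk to which student about the amendment.
The filler 'which student' is interpreted as the object of the preposition 'to'. The gap is right after 'to'.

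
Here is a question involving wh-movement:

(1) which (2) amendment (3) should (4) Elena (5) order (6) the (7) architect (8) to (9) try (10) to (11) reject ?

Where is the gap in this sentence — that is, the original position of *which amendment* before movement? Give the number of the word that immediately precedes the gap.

In situ: Elena should order the architect to try to reject which amendment.
The filler 'which amendment' is interpreted as the direct object of 'reject'. Wh-movement fronts it, leaving a gap right after 'reject':
Which amendment should Elena order the architect to try to reject ___?
'reject' is word 11.

11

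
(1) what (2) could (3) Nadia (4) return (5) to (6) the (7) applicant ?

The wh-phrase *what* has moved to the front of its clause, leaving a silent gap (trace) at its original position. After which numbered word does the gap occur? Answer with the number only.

4

In situ: Nadia could return what to the applicant.
The filler 'what' is interpreted as the direct object of 'return'. Wh-movement fronts it, leaving a gap right after 'return':
What could Nadia return ___ to the applicant?
'return' is word 4.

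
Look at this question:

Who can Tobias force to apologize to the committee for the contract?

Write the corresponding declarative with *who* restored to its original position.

'who' functions as the direct object of 'force'. It moves to the left edge, and the trace sits right after 'force':
Who can Tobias force ___ to apologize to the committee for the contract?

Tobias can force who to apologize to the committee for the contract.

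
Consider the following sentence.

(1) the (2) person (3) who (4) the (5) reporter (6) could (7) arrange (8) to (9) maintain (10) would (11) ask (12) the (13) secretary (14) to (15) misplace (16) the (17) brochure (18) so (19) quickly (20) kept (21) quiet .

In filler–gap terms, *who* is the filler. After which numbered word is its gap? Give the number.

'who' is the subject of the clause embedded under 'maintain'. Wh-movement fronts it, leaving a gap right after 'maintain':
The person who the reporter could arrange to maintain ___ would ask the secretary to misplace the brochure so quickly kept quiet.
'maintain' is word 9.

9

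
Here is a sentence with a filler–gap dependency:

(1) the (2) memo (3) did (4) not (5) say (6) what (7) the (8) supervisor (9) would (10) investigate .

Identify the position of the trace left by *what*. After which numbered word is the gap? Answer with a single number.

In situ: The supervisor would investigate what.
'what' is the direct object of 'investigate'. Wh-movement fronts it, leaving a gap right after 'investigate':
The memo did not say what the supervisor would investigate ___.
'investigate' is word 10.

10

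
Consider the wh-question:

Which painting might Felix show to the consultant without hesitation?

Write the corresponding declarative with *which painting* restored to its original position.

Felix might show which painting to the consultant without hesitation.

The filler 'which painting' is interpreted as the direct object of 'show'. Wh-movement fronts it, leaving a gap right after 'show':
Which painting might Felix show ___ to the consultant without hesitation?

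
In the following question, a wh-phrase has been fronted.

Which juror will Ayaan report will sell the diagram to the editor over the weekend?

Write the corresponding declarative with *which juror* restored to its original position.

'which juror' functions as the subject of the clause embedded under 'report'. Fronting leaves a gap immediately after 'report':
Which juror will Ayaan report ___ will sell the diagram to the editor over the weekend?

Ayaan will report which juror will sell the diagram to the editor over the weekend.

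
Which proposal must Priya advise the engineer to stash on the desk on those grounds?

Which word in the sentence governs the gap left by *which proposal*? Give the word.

Pre-movement form: Priya must advise the engineer to stash which proposal on the desk on those grounds.
The filler 'which proposal' is interpreted as the direct object of 'stash'. It moves to the left edge, and the trace sits right after 'stash':
Which proposal must Priya advise the engineer to stash ___ on the desk on those grounds?

stash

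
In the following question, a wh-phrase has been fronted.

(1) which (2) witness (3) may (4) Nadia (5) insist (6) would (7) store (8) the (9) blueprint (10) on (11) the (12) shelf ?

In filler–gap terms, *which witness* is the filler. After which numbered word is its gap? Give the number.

In situ: Nadia may insist which witness would store the blueprint on the shelf.
The filler 'which witness' is interpreted as the subject of the clause embedded under 'insist'. Fronting leaves a gap immediately after 'insist':
Which witness may Nadia insist ___ would store the blueprint on the shelf?
'insist' is word 5.

5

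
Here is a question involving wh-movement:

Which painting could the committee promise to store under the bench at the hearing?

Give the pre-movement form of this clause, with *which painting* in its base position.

The committee could promise to store which painting under the bench at the hearing.

'which painting' functions as the direct object of 'store'. Wh-movement fronts it, leaving a gap right after 'store':
Which painting could the committee promise to store ___ under the bench at the hearing?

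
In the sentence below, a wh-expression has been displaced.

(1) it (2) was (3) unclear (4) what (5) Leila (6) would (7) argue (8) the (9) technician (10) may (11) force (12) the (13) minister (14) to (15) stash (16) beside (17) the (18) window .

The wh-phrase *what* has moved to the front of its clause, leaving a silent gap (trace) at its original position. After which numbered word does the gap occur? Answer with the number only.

15

In situ: Leila would argue the technician may force the minister to stash what beside the window.
'what' is the direct object of 'stash'. Wh-movement fronts it, leaving a gap right after 'stash':
It was unclear what Leila would argue the technician may force the minister to stash ___ beside the window.
'stash' is word 15.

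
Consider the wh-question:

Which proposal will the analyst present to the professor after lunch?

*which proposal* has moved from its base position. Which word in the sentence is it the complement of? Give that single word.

Underlying clause: The analyst will present which proposal to the professor after lunch.
'which proposal' functions as the direct object of 'present'. Fronting leaves a gap immediately after 'present':
Which proposal will the analyst present ___ to the professor after lunch?

present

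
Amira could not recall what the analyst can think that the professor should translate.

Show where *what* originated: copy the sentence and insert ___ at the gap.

Amira could not recall what the analyst can think that the professor should translate ___.

Underlying clause: The analyst can think that the professor should translate what.
'what' is the direct object of 'translate'. The gap is right after 'translate'.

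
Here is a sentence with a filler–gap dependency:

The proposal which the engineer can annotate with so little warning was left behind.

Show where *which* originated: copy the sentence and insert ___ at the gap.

The proposal which the engineer can annotate ___ with so little warning was left behind.

'which' is the direct object of 'annotate'. The gap is right after 'annotate'.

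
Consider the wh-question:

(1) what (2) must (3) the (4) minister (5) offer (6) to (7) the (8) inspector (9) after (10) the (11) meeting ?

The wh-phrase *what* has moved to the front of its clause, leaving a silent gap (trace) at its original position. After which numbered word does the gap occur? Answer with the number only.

Pre-movement form: The minister must offer what to the inspector after the meeting.
'what' functions as the direct object of 'offer'. It moves to the left edge, and the trace sits right after 'offer':
What must the minister offer ___ to the inspector after the meeting?
'offer' is word 5.

5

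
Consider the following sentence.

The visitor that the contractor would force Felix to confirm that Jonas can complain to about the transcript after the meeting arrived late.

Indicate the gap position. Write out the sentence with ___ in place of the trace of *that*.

The visitor that the contractor would force Felix to confirm that Jonas can complain to ___ about the transcript after the meeting arrived late.

'that' functions as the object of the preposition 'to'. The gap is right after 'to'.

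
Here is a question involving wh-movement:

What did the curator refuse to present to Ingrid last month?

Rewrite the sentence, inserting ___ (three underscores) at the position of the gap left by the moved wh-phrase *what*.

What did the curator refuse to present ___ to Ingrid last month?

Before movement: The curator did refuse to present what to Ingrid last month.
The filler 'what' is interpreted as the direct object of 'present'. The gap is right after 'present'.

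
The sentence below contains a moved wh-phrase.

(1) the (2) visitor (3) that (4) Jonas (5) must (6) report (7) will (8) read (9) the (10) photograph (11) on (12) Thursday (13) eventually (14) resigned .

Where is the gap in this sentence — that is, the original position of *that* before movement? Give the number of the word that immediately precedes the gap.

'that' functions as the subject of the clause embedded under 'report'. Wh-movement fronts it, leaving a gap right after 'report':
The visitor that Jonas must report ___ will read the photograph on Thursday eventually resigned.
'report' is word 6.

6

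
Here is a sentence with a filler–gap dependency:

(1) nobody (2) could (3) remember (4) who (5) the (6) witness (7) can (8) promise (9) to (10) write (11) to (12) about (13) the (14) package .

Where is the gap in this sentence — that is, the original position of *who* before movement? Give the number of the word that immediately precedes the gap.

In situ: The witness can promise to write to who about the package.
'who' is the object of the preposition 'to'. Wh-movement fronts it, leaving a gap right after 'to':
Nobody could remember who the witness can promise to write to ___ about the package.
'to' is word 11.

11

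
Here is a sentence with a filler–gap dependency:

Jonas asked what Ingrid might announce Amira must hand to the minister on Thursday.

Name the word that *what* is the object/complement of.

Underlying clause: Ingrid might announce Amira must hand what to the minister on Thursday.
'what' is the direct object of 'hand'. It moves to the left edge, and the trace sits right after 'hand':
Jonas asked what Ingrid might announce Amira must hand ___ to the minister on Thursday.

hand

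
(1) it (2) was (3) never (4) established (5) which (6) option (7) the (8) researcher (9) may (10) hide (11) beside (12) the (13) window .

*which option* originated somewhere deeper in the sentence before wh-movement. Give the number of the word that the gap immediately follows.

10

Underlying clause: The researcher may hide which option beside the window.
'which option' is the direct object of 'hide'. Wh-movement fronts it, leaving a gap right after 'hide':
It was never established which option the researcher may hide ___ beside the window.
'hide' is word 10.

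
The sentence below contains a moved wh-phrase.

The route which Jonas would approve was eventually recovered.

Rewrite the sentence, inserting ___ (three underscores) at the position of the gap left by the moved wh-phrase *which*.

The filler 'which' is interpreted as the direct object of 'approve'. The gap is right after 'approve'.

The route which Jonas would approve ___ was eventually recovered.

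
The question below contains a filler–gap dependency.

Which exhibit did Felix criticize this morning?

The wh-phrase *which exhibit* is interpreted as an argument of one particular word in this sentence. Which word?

In situ: Felix did criticize which exhibit this morning.
'which exhibit' functions as the direct object of 'criticize'. Fronting leaves a gap immediately after 'criticize':
Which exhibit did Felix criticize ___ this morning?

criticize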